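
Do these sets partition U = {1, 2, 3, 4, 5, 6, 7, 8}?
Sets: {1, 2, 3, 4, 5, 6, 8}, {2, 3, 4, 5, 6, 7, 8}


A partition requires: (1) non-empty parts, (2) pairwise disjoint, (3) union = U
Parts: {1, 2, 3, 4, 5, 6, 8}, {2, 3, 4, 5, 6, 7, 8}
Union of parts: {1, 2, 3, 4, 5, 6, 7, 8}
U = {1, 2, 3, 4, 5, 6, 7, 8}
All non-empty? True
Pairwise disjoint? False
Covers U? True

No, not a valid partition


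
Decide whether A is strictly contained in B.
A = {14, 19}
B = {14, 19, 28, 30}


A ⊂ B requires: A ⊆ B AND A ≠ B.
A ⊆ B? Yes
A = B? No
A ⊂ B: Yes (A is a proper subset of B)

Yes, A ⊂ B


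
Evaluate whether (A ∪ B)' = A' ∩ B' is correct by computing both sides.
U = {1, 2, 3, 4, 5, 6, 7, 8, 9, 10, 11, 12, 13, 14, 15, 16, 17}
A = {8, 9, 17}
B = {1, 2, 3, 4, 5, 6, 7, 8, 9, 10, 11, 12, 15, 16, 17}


LHS: A ∪ B = {1, 2, 3, 4, 5, 6, 7, 8, 9, 10, 11, 12, 15, 16, 17}
(A ∪ B)' = U \ (A ∪ B) = {13, 14}
A' = {1, 2, 3, 4, 5, 6, 7, 10, 11, 12, 13, 14, 15, 16}, B' = {13, 14}
Claimed RHS: A' ∩ B' = {13, 14}
Identity is VALID: LHS = RHS = {13, 14} ✓

Identity is valid. (A ∪ B)' = A' ∩ B' = {13, 14}


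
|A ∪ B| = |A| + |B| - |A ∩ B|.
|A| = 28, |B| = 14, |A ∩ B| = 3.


|A ∪ B| = |A| + |B| - |A ∩ B|
= 28 + 14 - 3
= 39

|A ∪ B| = 39


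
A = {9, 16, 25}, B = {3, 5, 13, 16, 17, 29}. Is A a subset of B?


A ⊆ B means every element of A is in B.
Elements in A not in B: {9, 25}
So A ⊄ B.

No, A ⊄ B


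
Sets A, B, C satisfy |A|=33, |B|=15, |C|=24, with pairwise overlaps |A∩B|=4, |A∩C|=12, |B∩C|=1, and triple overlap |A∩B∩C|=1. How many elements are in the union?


|A∪B∪C| = |A|+|B|+|C| - |A∩B|-|A∩C|-|B∩C| + |A∩B∩C|
= 33+15+24 - 4-12-1 + 1
= 72 - 17 + 1
= 56

|A ∪ B ∪ C| = 56


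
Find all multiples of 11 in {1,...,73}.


Checking each candidate:
Condition: multiples of 11 in {1,...,73}
Result = {11, 22, 33, 44, 55, 66}

{11, 22, 33, 44, 55, 66}


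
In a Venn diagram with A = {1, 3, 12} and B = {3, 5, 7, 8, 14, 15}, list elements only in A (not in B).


A = {1, 3, 12}
B = {3, 5, 7, 8, 14, 15}
Region: only in A (not in B)
Elements: {1, 12}

Elements only in A (not in B): {1, 12}


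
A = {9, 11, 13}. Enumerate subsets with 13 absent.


A subset of A that omits 13 is a subset of A \ {13}, so there are 2^(n-1) = 2^2 = 4 of them.
Subsets excluding 13: ∅, {9}, {11}, {9, 11}

Subsets excluding 13 (4 total): ∅, {9}, {11}, {9, 11}


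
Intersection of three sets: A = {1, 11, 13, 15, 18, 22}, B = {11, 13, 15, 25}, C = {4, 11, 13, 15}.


A ∩ B = {11, 13, 15}
(A ∩ B) ∩ C = {11, 13, 15}

A ∩ B ∩ C = {11, 13, 15}


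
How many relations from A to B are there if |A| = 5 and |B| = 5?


A relation from A to B is any subset of A × B.
|A × B| = 5 × 5 = 25
# relations = 2^|A × B| = 2^25 = 33554432

Number of relations = 33554432


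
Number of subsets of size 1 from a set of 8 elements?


C(n,k) = n! / (k!(n-k)!)
C(8,1) = 8! / (1!7!)
= 8

C(8,1) = 8


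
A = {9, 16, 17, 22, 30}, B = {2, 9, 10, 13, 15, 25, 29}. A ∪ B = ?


A ∪ B = all elements in A or B (or both)
A = {9, 16, 17, 22, 30}
B = {2, 9, 10, 13, 15, 25, 29}
A ∪ B = {2, 9, 10, 13, 15, 16, 17, 22, 25, 29, 30}

A ∪ B = {2, 9, 10, 13, 15, 16, 17, 22, 25, 29, 30}


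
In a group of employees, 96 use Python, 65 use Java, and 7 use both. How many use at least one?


|A ∪ B| = |A| + |B| - |A ∩ B|
= 96 + 65 - 7
= 154

|A ∪ B| = 154


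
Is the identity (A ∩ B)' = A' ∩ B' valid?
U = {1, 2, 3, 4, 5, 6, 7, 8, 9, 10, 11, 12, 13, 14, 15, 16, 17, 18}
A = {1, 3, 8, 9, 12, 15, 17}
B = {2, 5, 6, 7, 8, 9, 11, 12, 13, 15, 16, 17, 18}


LHS: A ∩ B = {8, 9, 12, 15, 17}
(A ∩ B)' = U \ (A ∩ B) = {1, 2, 3, 4, 5, 6, 7, 10, 11, 13, 14, 16, 18}
A' = {2, 4, 5, 6, 7, 10, 11, 13, 14, 16, 18}, B' = {1, 3, 4, 10, 14}
Claimed RHS: A' ∩ B' = {4, 10, 14}
Identity is INVALID: LHS = {1, 2, 3, 4, 5, 6, 7, 10, 11, 13, 14, 16, 18} but the RHS claimed here equals {4, 10, 14}. The correct form is (A ∩ B)' = A' ∪ B'.

Identity is invalid: (A ∩ B)' = {1, 2, 3, 4, 5, 6, 7, 10, 11, 13, 14, 16, 18} but A' ∩ B' = {4, 10, 14}. The correct De Morgan law is (A ∩ B)' = A' ∪ B'.


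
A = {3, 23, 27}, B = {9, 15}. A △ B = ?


A △ B = (A \ B) ∪ (B \ A) = elements in exactly one of A or B
A \ B = {3, 23, 27}
B \ A = {9, 15}
A △ B = {3, 9, 15, 23, 27}

A △ B = {3, 9, 15, 23, 27}


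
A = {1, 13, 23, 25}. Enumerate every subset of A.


|A| = 4, so |P(A)| = 2^4 = 16
Enumerate subsets by cardinality (0 to 4):
∅, {1}, {13}, {23}, {25}, {1, 13}, {1, 23}, {1, 25}, {13, 23}, {13, 25}, {23, 25}, {1, 13, 23}, {1, 13, 25}, {1, 23, 25}, {13, 23, 25}, {1, 13, 23, 25}

P(A) has 16 subsets: ∅, {1}, {13}, {23}, {25}, {1, 13}, {1, 23}, {1, 25}, {13, 23}, {13, 25}, {23, 25}, {1, 13, 23}, {1, 13, 25}, {1, 23, 25}, {13, 23, 25}, {1, 13, 23, 25}


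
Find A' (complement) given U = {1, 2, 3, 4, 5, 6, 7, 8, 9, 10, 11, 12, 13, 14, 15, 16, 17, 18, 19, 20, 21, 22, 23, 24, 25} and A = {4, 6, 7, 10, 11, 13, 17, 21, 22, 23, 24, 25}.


Aᶜ = U \ A = elements in U but not in A
U = {1, 2, 3, 4, 5, 6, 7, 8, 9, 10, 11, 12, 13, 14, 15, 16, 17, 18, 19, 20, 21, 22, 23, 24, 25}
A = {4, 6, 7, 10, 11, 13, 17, 21, 22, 23, 24, 25}
Aᶜ = {1, 2, 3, 5, 8, 9, 12, 14, 15, 16, 18, 19, 20}

Aᶜ = {1, 2, 3, 5, 8, 9, 12, 14, 15, 16, 18, 19, 20}


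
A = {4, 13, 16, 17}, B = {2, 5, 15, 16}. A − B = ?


A \ B = elements in A but not in B
A = {4, 13, 16, 17}
B = {2, 5, 15, 16}
Remove from A any elements in B
A \ B = {4, 13, 17}

A \ B = {4, 13, 17}


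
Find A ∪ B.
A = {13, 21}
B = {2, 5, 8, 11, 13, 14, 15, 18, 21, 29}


A ∪ B = all elements in A or B (or both)
A = {13, 21}
B = {2, 5, 8, 11, 13, 14, 15, 18, 21, 29}
A ∪ B = {2, 5, 8, 11, 13, 14, 15, 18, 21, 29}

A ∪ B = {2, 5, 8, 11, 13, 14, 15, 18, 21, 29}


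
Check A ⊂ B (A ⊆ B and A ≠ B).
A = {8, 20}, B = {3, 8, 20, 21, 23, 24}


A ⊂ B requires: A ⊆ B AND A ≠ B.
A ⊆ B? Yes
A = B? No
A ⊂ B: Yes (A is a proper subset of B)

Yes, A ⊂ B


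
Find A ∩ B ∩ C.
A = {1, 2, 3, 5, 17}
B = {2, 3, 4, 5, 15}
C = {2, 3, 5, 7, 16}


A ∩ B = {2, 3, 5}
(A ∩ B) ∩ C = {2, 3, 5}

A ∩ B ∩ C = {2, 3, 5}


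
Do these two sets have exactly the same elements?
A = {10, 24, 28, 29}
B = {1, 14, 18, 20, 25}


Two sets are equal iff they have exactly the same elements.
A = {10, 24, 28, 29}
B = {1, 14, 18, 20, 25}
Differences: {1, 10, 14, 18, 20, 24, 25, 28, 29}
A ≠ B

No, A ≠ B


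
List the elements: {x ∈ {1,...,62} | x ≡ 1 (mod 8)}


Checking each candidate:
Condition: x in {1,...,62} with x ≡ 1 (mod 8)
Result = {1, 9, 17, 25, 33, 41, 49, 57}

{1, 9, 17, 25, 33, 41, 49, 57}


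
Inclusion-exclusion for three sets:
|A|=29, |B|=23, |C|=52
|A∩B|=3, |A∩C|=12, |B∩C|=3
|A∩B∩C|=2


|A∪B∪C| = |A|+|B|+|C| - |A∩B|-|A∩C|-|B∩C| + |A∩B∩C|
= 29+23+52 - 3-12-3 + 2
= 104 - 18 + 2
= 88

|A ∪ B ∪ C| = 88


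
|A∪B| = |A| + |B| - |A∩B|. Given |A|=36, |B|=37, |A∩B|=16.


|A ∪ B| = |A| + |B| - |A ∩ B|
= 36 + 37 - 16
= 57

|A ∪ B| = 57


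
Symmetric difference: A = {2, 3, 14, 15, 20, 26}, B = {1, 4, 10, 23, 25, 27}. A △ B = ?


A △ B = (A \ B) ∪ (B \ A) = elements in exactly one of A or B
A \ B = {2, 3, 14, 15, 20, 26}
B \ A = {1, 4, 10, 23, 25, 27}
A △ B = {1, 2, 3, 4, 10, 14, 15, 20, 23, 25, 26, 27}

A △ B = {1, 2, 3, 4, 10, 14, 15, 20, 23, 25, 26, 27}


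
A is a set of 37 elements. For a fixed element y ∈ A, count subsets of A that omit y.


Subsets of A avoiding y are subsets of A \ {y}, which has 36 elements.
Count = 2^(n-1) = 2^36
= 68719476736

Number of subsets avoiding y = 68719476736


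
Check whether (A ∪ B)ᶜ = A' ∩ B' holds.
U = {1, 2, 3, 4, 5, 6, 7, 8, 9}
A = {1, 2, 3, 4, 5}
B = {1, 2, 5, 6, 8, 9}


LHS: A ∪ B = {1, 2, 3, 4, 5, 6, 8, 9}
(A ∪ B)' = U \ (A ∪ B) = {7}
A' = {6, 7, 8, 9}, B' = {3, 4, 7}
Claimed RHS: A' ∩ B' = {7}
Identity is VALID: LHS = RHS = {7} ✓

Identity is valid. (A ∪ B)' = A' ∩ B' = {7}


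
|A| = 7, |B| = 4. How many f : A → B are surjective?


n = |A| = 7, k = |B| = 4. Surjections via inclusion-exclusion:
S(n,k) = Σ(-1)^i × C(k,i) × (k-i)^n, i=0 to k
i=0: (-1)^0×C(4,0)×4^7 = 16384
i=1: (-1)^1×C(4,1)×3^7 = -8748
i=2: (-1)^2×C(4,2)×2^7 = 768
i=3: (-1)^3×C(4,3)×1^7 = -4
i=4: (-1)^4×C(4,4)×0^7 = 0
Total = 8400

Number of surjections = 8400


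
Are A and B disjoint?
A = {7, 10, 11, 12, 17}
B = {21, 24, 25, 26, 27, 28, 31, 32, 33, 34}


Disjoint means A ∩ B = ∅.
A ∩ B = ∅
A ∩ B = ∅, so A and B are disjoint.

Yes, A and B are disjoint


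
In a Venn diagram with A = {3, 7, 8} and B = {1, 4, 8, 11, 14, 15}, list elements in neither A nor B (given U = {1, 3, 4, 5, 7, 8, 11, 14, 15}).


A = {3, 7, 8}
B = {1, 4, 8, 11, 14, 15}
Region: in neither A nor B (given U = {1, 3, 4, 5, 7, 8, 11, 14, 15})
Elements: {5}

Elements in neither A nor B (given U = {1, 3, 4, 5, 7, 8, 11, 14, 15}): {5}


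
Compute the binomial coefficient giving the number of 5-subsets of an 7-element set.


C(n,k) = n! / (k!(n-k)!)
C(7,5) = 7! / (5!2!)
= 21

C(7,5) = 21


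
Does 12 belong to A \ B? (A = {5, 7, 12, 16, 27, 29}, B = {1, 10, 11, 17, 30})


A = {5, 7, 12, 16, 27, 29}, B = {1, 10, 11, 17, 30}
A \ B = elements in A but not in B
A \ B = {5, 7, 12, 16, 27, 29}
Checking if 12 ∈ A \ B
12 is in A \ B → True

12 ∈ A \ B


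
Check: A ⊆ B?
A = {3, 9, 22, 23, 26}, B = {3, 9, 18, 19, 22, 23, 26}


A ⊆ B means every element of A is in B.
All elements of A are in B.
So A ⊆ B.

Yes, A ⊆ B


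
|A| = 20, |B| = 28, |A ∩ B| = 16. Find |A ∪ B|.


|A ∪ B| = |A| + |B| - |A ∩ B|
= 20 + 28 - 16
= 32

|A ∪ B| = 32


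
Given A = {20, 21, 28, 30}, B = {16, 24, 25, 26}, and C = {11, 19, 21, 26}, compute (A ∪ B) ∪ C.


A ∪ B = {16, 20, 21, 24, 25, 26, 28, 30}
(A ∪ B) ∪ C = {11, 16, 19, 20, 21, 24, 25, 26, 28, 30}

A ∪ B ∪ C = {11, 16, 19, 20, 21, 24, 25, 26, 28, 30}


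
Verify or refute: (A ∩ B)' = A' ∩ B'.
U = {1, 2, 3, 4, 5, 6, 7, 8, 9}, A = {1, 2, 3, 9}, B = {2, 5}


LHS: A ∩ B = {2}
(A ∩ B)' = U \ (A ∩ B) = {1, 3, 4, 5, 6, 7, 8, 9}
A' = {4, 5, 6, 7, 8}, B' = {1, 3, 4, 6, 7, 8, 9}
Claimed RHS: A' ∩ B' = {4, 6, 7, 8}
Identity is INVALID: LHS = {1, 3, 4, 5, 6, 7, 8, 9} but the RHS claimed here equals {4, 6, 7, 8}. The correct form is (A ∩ B)' = A' ∪ B'.

Identity is invalid: (A ∩ B)' = {1, 3, 4, 5, 6, 7, 8, 9} but A' ∩ B' = {4, 6, 7, 8}. The correct De Morgan law is (A ∩ B)' = A' ∪ B'.


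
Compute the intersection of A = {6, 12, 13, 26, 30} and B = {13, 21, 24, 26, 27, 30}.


A ∩ B = elements in both A and B
A = {6, 12, 13, 26, 30}
B = {13, 21, 24, 26, 27, 30}
A ∩ B = {13, 26, 30}

A ∩ B = {13, 26, 30}


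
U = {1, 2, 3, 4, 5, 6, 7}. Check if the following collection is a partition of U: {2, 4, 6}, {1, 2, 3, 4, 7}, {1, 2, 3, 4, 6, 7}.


A partition requires: (1) non-empty parts, (2) pairwise disjoint, (3) union = U
Parts: {2, 4, 6}, {1, 2, 3, 4, 7}, {1, 2, 3, 4, 6, 7}
Union of parts: {1, 2, 3, 4, 6, 7}
U = {1, 2, 3, 4, 5, 6, 7}
All non-empty? True
Pairwise disjoint? False
Covers U? False

No, not a valid partition


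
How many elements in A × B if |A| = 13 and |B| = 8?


|A × B| = |A| × |B|
= 13 × 8
= 104

|A × B| = 104


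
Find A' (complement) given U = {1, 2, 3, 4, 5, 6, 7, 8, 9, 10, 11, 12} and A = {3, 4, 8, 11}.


Aᶜ = U \ A = elements in U but not in A
U = {1, 2, 3, 4, 5, 6, 7, 8, 9, 10, 11, 12}
A = {3, 4, 8, 11}
Aᶜ = {1, 2, 5, 6, 7, 9, 10, 12}

Aᶜ = {1, 2, 5, 6, 7, 9, 10, 12}


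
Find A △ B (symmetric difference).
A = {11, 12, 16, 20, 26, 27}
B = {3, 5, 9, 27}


A △ B = (A \ B) ∪ (B \ A) = elements in exactly one of A or B
A \ B = {11, 12, 16, 20, 26}
B \ A = {3, 5, 9}
A △ B = {3, 5, 9, 11, 12, 16, 20, 26}

A △ B = {3, 5, 9, 11, 12, 16, 20, 26}


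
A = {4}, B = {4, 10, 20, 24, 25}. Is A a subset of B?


A ⊆ B means every element of A is in B.
All elements of A are in B.
So A ⊆ B.

Yes, A ⊆ B


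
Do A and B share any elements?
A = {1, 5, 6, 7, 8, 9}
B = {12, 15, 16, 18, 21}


Disjoint means A ∩ B = ∅.
A ∩ B = ∅
A ∩ B = ∅, so A and B are disjoint.

No — A and B share no elements (A ∩ B = ∅), so they are disjoint


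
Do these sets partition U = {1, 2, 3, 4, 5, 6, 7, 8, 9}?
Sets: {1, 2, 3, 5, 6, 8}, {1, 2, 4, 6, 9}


A partition requires: (1) non-empty parts, (2) pairwise disjoint, (3) union = U
Parts: {1, 2, 3, 5, 6, 8}, {1, 2, 4, 6, 9}
Union of parts: {1, 2, 3, 4, 5, 6, 8, 9}
U = {1, 2, 3, 4, 5, 6, 7, 8, 9}
All non-empty? True
Pairwise disjoint? False
Covers U? False

No, not a valid partition


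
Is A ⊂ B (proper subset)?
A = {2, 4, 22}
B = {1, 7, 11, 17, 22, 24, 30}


A ⊂ B requires: A ⊆ B AND A ≠ B.
A ⊆ B? No
A ⊄ B, so A is not a proper subset.

No, A is not a proper subset of B


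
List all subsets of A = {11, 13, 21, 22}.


|A| = 4, so |P(A)| = 2^4 = 16
Enumerate subsets by cardinality (0 to 4):
∅, {11}, {13}, {21}, {22}, {11, 13}, {11, 21}, {11, 22}, {13, 21}, {13, 22}, {21, 22}, {11, 13, 21}, {11, 13, 22}, {11, 21, 22}, {13, 21, 22}, {11, 13, 21, 22}

P(A) has 16 subsets: ∅, {11}, {13}, {21}, {22}, {11, 13}, {11, 21}, {11, 22}, {13, 21}, {13, 22}, {21, 22}, {11, 13, 21}, {11, 13, 22}, {11, 21, 22}, {13, 21, 22}, {11, 13, 21, 22}


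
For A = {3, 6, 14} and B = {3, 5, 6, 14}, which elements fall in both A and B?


A = {3, 6, 14}
B = {3, 5, 6, 14}
Region: in both A and B
Elements: {3, 6, 14}

Elements in both A and B: {3, 6, 14}


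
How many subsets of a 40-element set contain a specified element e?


Subsets of A containing e correspond to subsets of A \ {e}, which has 39 elements.
Count = 2^(n-1) = 2^39
= 549755813888

Number of subsets containing e = 549755813888


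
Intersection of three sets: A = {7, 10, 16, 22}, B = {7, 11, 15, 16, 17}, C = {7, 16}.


A ∩ B = {7, 16}
(A ∩ B) ∩ C = {7, 16}

A ∩ B ∩ C = {7, 16}


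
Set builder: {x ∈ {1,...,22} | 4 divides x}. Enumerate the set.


Checking each candidate:
Condition: multiples of 4 in {1,...,22}
Result = {4, 8, 12, 16, 20}

{4, 8, 12, 16, 20}


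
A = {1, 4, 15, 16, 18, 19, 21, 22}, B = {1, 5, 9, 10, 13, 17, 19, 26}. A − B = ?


A \ B = elements in A but not in B
A = {1, 4, 15, 16, 18, 19, 21, 22}
B = {1, 5, 9, 10, 13, 17, 19, 26}
Remove from A any elements in B
A \ B = {4, 15, 16, 18, 21, 22}

A \ B = {4, 15, 16, 18, 21, 22}


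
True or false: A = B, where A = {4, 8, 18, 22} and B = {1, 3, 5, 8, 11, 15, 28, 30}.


Two sets are equal iff they have exactly the same elements.
A = {4, 8, 18, 22}
B = {1, 3, 5, 8, 11, 15, 28, 30}
Differences: {1, 3, 4, 5, 11, 15, 18, 22, 28, 30}
A ≠ B

No, A ≠ B


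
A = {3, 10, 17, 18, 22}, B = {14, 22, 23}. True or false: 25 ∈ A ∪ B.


A = {3, 10, 17, 18, 22}, B = {14, 22, 23}
A ∪ B = all elements in A or B
A ∪ B = {3, 10, 14, 17, 18, 22, 23}
Checking if 25 ∈ A ∪ B
25 is not in A ∪ B → False

25 ∉ A ∪ B


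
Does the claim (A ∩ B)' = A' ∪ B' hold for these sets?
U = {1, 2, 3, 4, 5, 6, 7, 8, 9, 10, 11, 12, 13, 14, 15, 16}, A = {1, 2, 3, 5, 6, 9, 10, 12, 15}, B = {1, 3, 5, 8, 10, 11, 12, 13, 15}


LHS: A ∩ B = {1, 3, 5, 10, 12, 15}
(A ∩ B)' = U \ (A ∩ B) = {2, 4, 6, 7, 8, 9, 11, 13, 14, 16}
A' = {4, 7, 8, 11, 13, 14, 16}, B' = {2, 4, 6, 7, 9, 14, 16}
Claimed RHS: A' ∪ B' = {2, 4, 6, 7, 8, 9, 11, 13, 14, 16}
Identity is VALID: LHS = RHS = {2, 4, 6, 7, 8, 9, 11, 13, 14, 16} ✓

Identity is valid. (A ∩ B)' = A' ∪ B' = {2, 4, 6, 7, 8, 9, 11, 13, 14, 16}


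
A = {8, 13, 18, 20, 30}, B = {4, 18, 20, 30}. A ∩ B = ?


A ∩ B = elements in both A and B
A = {8, 13, 18, 20, 30}
B = {4, 18, 20, 30}
A ∩ B = {18, 20, 30}

A ∩ B = {18, 20, 30}


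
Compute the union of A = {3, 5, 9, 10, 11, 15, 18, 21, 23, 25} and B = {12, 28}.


A ∪ B = all elements in A or B (or both)
A = {3, 5, 9, 10, 11, 15, 18, 21, 23, 25}
B = {12, 28}
A ∪ B = {3, 5, 9, 10, 11, 12, 15, 18, 21, 23, 25, 28}

A ∪ B = {3, 5, 9, 10, 11, 12, 15, 18, 21, 23, 25, 28}


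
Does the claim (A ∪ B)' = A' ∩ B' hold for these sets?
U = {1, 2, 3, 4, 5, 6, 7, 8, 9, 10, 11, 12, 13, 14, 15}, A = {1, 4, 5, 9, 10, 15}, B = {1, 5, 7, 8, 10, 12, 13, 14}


LHS: A ∪ B = {1, 4, 5, 7, 8, 9, 10, 12, 13, 14, 15}
(A ∪ B)' = U \ (A ∪ B) = {2, 3, 6, 11}
A' = {2, 3, 6, 7, 8, 11, 12, 13, 14}, B' = {2, 3, 4, 6, 9, 11, 15}
Claimed RHS: A' ∩ B' = {2, 3, 6, 11}
Identity is VALID: LHS = RHS = {2, 3, 6, 11} ✓

Identity is valid. (A ∪ B)' = A' ∩ B' = {2, 3, 6, 11}


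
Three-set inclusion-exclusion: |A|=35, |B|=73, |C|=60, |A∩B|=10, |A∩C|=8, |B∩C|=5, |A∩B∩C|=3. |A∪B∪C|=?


|A∪B∪C| = |A|+|B|+|C| - |A∩B|-|A∩C|-|B∩C| + |A∩B∩C|
= 35+73+60 - 10-8-5 + 3
= 168 - 23 + 3
= 148

|A ∪ B ∪ C| = 148


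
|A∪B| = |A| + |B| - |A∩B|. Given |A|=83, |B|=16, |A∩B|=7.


|A ∪ B| = |A| + |B| - |A ∩ B|
= 83 + 16 - 7
= 92

|A ∪ B| = 92


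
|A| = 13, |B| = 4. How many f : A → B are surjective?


n = |A| = 13, k = |B| = 4. Surjections via inclusion-exclusion:
S(n,k) = Σ(-1)^i × C(k,i) × (k-i)^n, i=0 to k
i=0: (-1)^0×C(4,0)×4^13 = 67108864
i=1: (-1)^1×C(4,1)×3^13 = -6377292
i=2: (-1)^2×C(4,2)×2^13 = 49152
i=3: (-1)^3×C(4,3)×1^13 = -4
i=4: (-1)^4×C(4,4)×0^13 = 0
Total = 60780720

Number of surjections = 60780720


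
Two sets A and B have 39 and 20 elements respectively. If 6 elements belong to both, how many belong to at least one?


|A ∪ B| = |A| + |B| - |A ∩ B|
= 39 + 20 - 6
= 53

|A ∪ B| = 53


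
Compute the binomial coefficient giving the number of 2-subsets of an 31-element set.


C(n,k) = n! / (k!(n-k)!)
C(31,2) = 31! / (2!29!)
= 465

C(31,2) = 465


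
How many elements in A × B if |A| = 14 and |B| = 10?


|A × B| = |A| × |B|
= 14 × 10
= 140

|A × B| = 140


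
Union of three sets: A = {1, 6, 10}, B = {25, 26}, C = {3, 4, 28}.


A ∪ B = {1, 6, 10, 25, 26}
(A ∪ B) ∪ C = {1, 3, 4, 6, 10, 25, 26, 28}

A ∪ B ∪ C = {1, 3, 4, 6, 10, 25, 26, 28}


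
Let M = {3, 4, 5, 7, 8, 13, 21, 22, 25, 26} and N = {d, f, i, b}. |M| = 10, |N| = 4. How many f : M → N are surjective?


n = |M| = 10, k = |N| = 4. Surjections via inclusion-exclusion:
S(n,k) = Σ(-1)^i × C(k,i) × (k-i)^n, i=0 to k
i=0: (-1)^0×C(4,0)×4^10 = 1048576
i=1: (-1)^1×C(4,1)×3^10 = -236196
i=2: (-1)^2×C(4,2)×2^10 = 6144
i=3: (-1)^3×C(4,3)×1^10 = -4
i=4: (-1)^4×C(4,4)×0^10 = 0
Total = 818520

Number of surjections = 818520


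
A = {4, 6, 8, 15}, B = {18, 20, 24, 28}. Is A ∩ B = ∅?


Disjoint means A ∩ B = ∅.
A ∩ B = ∅
A ∩ B = ∅, so A and B are disjoint.

Yes, A and B are disjoint


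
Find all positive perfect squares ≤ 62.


Checking each candidate:
Condition: positive perfect squares ≤ 62
Result = {1, 4, 9, 16, 25, 36, 49}

{1, 4, 9, 16, 25, 36, 49}


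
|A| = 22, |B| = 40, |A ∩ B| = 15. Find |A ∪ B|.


|A ∪ B| = |A| + |B| - |A ∩ B|
= 22 + 40 - 15
= 47

|A ∪ B| = 47


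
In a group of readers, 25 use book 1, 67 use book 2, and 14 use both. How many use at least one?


|A ∪ B| = |A| + |B| - |A ∩ B|
= 25 + 67 - 14
= 78

|A ∪ B| = 78


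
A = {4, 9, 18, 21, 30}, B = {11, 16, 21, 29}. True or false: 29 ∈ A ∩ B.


A = {4, 9, 18, 21, 30}, B = {11, 16, 21, 29}
A ∩ B = elements in both A and B
A ∩ B = {21}
Checking if 29 ∈ A ∩ B
29 is not in A ∩ B → False

29 ∉ A ∩ B


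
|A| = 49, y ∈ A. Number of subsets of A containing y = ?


Subsets of A containing y correspond to subsets of A \ {y}, which has 48 elements.
Count = 2^(n-1) = 2^48
= 281474976710656

Number of subsets containing y = 281474976710656


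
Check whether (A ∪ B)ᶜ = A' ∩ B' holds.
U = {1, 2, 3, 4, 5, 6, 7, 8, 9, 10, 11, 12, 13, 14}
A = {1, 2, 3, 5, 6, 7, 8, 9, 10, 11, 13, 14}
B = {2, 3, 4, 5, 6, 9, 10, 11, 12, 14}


LHS: A ∪ B = {1, 2, 3, 4, 5, 6, 7, 8, 9, 10, 11, 12, 13, 14}
(A ∪ B)' = U \ (A ∪ B) = ∅
A' = {4, 12}, B' = {1, 7, 8, 13}
Claimed RHS: A' ∩ B' = ∅
Identity is VALID: LHS = RHS = ∅ ✓

Identity is valid. (A ∪ B)' = A' ∩ B' = ∅


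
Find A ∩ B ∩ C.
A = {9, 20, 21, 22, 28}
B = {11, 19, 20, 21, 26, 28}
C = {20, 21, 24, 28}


A ∩ B = {20, 21, 28}
(A ∩ B) ∩ C = {20, 21, 28}

A ∩ B ∩ C = {20, 21, 28}


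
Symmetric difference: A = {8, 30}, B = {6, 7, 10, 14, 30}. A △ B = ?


A △ B = (A \ B) ∪ (B \ A) = elements in exactly one of A or B
A \ B = {8}
B \ A = {6, 7, 10, 14}
A △ B = {6, 7, 8, 10, 14}

A △ B = {6, 7, 8, 10, 14}


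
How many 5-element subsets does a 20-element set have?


C(n,k) = n! / (k!(n-k)!)
C(20,5) = 20! / (5!15!)
= 15504

C(20,5) = 15504


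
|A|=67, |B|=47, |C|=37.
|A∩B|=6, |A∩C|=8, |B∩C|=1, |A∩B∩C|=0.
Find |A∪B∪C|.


|A∪B∪C| = |A|+|B|+|C| - |A∩B|-|A∩C|-|B∩C| + |A∩B∩C|
= 67+47+37 - 6-8-1 + 0
= 151 - 15 + 0
= 136

|A ∪ B ∪ C| = 136


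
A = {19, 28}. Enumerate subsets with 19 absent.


A subset of A that omits 19 is a subset of A \ {19}, so there are 2^(n-1) = 2^1 = 2 of them.
Subsets excluding 19: ∅, {28}

Subsets excluding 19 (2 total): ∅, {28}


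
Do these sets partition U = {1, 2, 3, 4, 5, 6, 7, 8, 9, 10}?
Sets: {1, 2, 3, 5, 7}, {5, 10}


A partition requires: (1) non-empty parts, (2) pairwise disjoint, (3) union = U
Parts: {1, 2, 3, 5, 7}, {5, 10}
Union of parts: {1, 2, 3, 5, 7, 10}
U = {1, 2, 3, 4, 5, 6, 7, 8, 9, 10}
All non-empty? True
Pairwise disjoint? False
Covers U? False

No, not a valid partition


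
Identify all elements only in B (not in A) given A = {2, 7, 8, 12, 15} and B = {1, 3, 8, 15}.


A = {2, 7, 8, 12, 15}
B = {1, 3, 8, 15}
Region: only in B (not in A)
Elements: {1, 3}

Elements only in B (not in A): {1, 3}


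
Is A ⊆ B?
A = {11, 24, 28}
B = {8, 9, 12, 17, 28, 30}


A ⊆ B means every element of A is in B.
Elements in A not in B: {11, 24}
So A ⊄ B.

No, A ⊄ B


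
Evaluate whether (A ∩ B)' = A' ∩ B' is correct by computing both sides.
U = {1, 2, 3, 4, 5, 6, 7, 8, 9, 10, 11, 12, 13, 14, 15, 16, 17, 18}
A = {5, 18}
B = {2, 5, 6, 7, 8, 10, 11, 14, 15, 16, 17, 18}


LHS: A ∩ B = {5, 18}
(A ∩ B)' = U \ (A ∩ B) = {1, 2, 3, 4, 6, 7, 8, 9, 10, 11, 12, 13, 14, 15, 16, 17}
A' = {1, 2, 3, 4, 6, 7, 8, 9, 10, 11, 12, 13, 14, 15, 16, 17}, B' = {1, 3, 4, 9, 12, 13}
Claimed RHS: A' ∩ B' = {1, 3, 4, 9, 12, 13}
Identity is INVALID: LHS = {1, 2, 3, 4, 6, 7, 8, 9, 10, 11, 12, 13, 14, 15, 16, 17} but the RHS claimed here equals {1, 3, 4, 9, 12, 13}. The correct form is (A ∩ B)' = A' ∪ B'.

Identity is invalid: (A ∩ B)' = {1, 2, 3, 4, 6, 7, 8, 9, 10, 11, 12, 13, 14, 15, 16, 17} but A' ∩ B' = {1, 3, 4, 9, 12, 13}. The correct De Morgan law is (A ∩ B)' = A' ∪ B'.


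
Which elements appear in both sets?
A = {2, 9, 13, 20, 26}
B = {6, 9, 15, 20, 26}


A ∩ B = elements in both A and B
A = {2, 9, 13, 20, 26}
B = {6, 9, 15, 20, 26}
A ∩ B = {9, 20, 26}

A ∩ B = {9, 20, 26}


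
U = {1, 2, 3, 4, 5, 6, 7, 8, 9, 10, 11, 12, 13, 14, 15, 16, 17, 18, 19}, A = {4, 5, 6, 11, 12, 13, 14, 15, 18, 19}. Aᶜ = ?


Aᶜ = U \ A = elements in U but not in A
U = {1, 2, 3, 4, 5, 6, 7, 8, 9, 10, 11, 12, 13, 14, 15, 16, 17, 18, 19}
A = {4, 5, 6, 11, 12, 13, 14, 15, 18, 19}
Aᶜ = {1, 2, 3, 7, 8, 9, 10, 16, 17}

Aᶜ = {1, 2, 3, 7, 8, 9, 10, 16, 17}


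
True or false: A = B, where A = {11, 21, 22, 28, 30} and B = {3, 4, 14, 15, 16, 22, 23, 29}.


Two sets are equal iff they have exactly the same elements.
A = {11, 21, 22, 28, 30}
B = {3, 4, 14, 15, 16, 22, 23, 29}
Differences: {3, 4, 11, 14, 15, 16, 21, 23, 28, 29, 30}
A ≠ B

No, A ≠ B


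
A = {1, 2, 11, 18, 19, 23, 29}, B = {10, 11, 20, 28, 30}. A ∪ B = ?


A ∪ B = all elements in A or B (or both)
A = {1, 2, 11, 18, 19, 23, 29}
B = {10, 11, 20, 28, 30}
A ∪ B = {1, 2, 10, 11, 18, 19, 20, 23, 28, 29, 30}

A ∪ B = {1, 2, 10, 11, 18, 19, 20, 23, 28, 29, 30}


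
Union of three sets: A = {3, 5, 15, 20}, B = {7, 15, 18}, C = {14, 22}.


A ∪ B = {3, 5, 7, 15, 18, 20}
(A ∪ B) ∪ C = {3, 5, 7, 14, 15, 18, 20, 22}

A ∪ B ∪ C = {3, 5, 7, 14, 15, 18, 20, 22}


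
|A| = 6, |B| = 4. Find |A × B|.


|A × B| = |A| × |B|
= 6 × 4
= 24

|A × B| = 24


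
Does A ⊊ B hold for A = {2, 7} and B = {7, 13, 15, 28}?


A ⊂ B requires: A ⊆ B AND A ≠ B.
A ⊆ B? No
A ⊄ B, so A is not a proper subset.

No, A is not a proper subset of B


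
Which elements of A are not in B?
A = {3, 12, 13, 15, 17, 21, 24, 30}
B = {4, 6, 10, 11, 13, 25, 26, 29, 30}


A \ B = elements in A but not in B
A = {3, 12, 13, 15, 17, 21, 24, 30}
B = {4, 6, 10, 11, 13, 25, 26, 29, 30}
Remove from A any elements in B
A \ B = {3, 12, 15, 17, 21, 24}

A \ B = {3, 12, 15, 17, 21, 24}


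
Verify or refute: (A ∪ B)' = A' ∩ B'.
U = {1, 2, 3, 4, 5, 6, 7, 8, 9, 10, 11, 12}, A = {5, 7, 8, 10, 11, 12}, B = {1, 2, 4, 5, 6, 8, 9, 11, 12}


LHS: A ∪ B = {1, 2, 4, 5, 6, 7, 8, 9, 10, 11, 12}
(A ∪ B)' = U \ (A ∪ B) = {3}
A' = {1, 2, 3, 4, 6, 9}, B' = {3, 7, 10}
Claimed RHS: A' ∩ B' = {3}
Identity is VALID: LHS = RHS = {3} ✓

Identity is valid. (A ∪ B)' = A' ∩ B' = {3}


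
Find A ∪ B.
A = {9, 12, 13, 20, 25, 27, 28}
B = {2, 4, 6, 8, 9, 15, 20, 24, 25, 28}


A ∪ B = all elements in A or B (or both)
A = {9, 12, 13, 20, 25, 27, 28}
B = {2, 4, 6, 8, 9, 15, 20, 24, 25, 28}
A ∪ B = {2, 4, 6, 8, 9, 12, 13, 15, 20, 24, 25, 27, 28}

A ∪ B = {2, 4, 6, 8, 9, 12, 13, 15, 20, 24, 25, 27, 28}


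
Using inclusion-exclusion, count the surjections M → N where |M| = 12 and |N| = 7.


n = |M| = 12, k = |N| = 7. Surjections via inclusion-exclusion:
S(n,k) = Σ(-1)^i × C(k,i) × (k-i)^n, i=0 to k
i=0: (-1)^0×C(7,0)×7^12 = 13841287201
i=1: (-1)^1×C(7,1)×6^12 = -15237476352
i=2: (-1)^2×C(7,2)×5^12 = 5126953125
i=3: (-1)^3×C(7,3)×4^12 = -587202560
i=4: (-1)^4×C(7,4)×3^12 = 18600435
i=5: (-1)^5×C(7,5)×2^12 = -86016
i=6: (-1)^6×C(7,6)×1^12 = 7
i=7: (-1)^7×C(7,7)×0^12 = 0
Total = 3162075840

Number of surjections = 3162075840


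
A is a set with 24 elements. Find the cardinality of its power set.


Number of subsets = 2^n
= 2^24
= 16777216

|P(A)| = 16777216


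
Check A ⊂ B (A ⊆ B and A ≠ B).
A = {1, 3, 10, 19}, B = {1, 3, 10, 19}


A ⊂ B requires: A ⊆ B AND A ≠ B.
A ⊆ B? Yes
A = B? Yes
A = B, so A is not a PROPER subset.

No, A is not a proper subset of B


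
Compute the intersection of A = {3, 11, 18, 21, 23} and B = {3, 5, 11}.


A ∩ B = elements in both A and B
A = {3, 11, 18, 21, 23}
B = {3, 5, 11}
A ∩ B = {3, 11}

A ∩ B = {3, 11}


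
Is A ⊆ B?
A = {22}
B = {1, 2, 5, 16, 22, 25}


A ⊆ B means every element of A is in B.
All elements of A are in B.
So A ⊆ B.

Yes, A ⊆ B


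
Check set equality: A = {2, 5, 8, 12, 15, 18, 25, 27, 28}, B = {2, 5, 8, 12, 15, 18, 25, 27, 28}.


Two sets are equal iff they have exactly the same elements.
A = {2, 5, 8, 12, 15, 18, 25, 27, 28}
B = {2, 5, 8, 12, 15, 18, 25, 27, 28}
Same elements → A = B

Yes, A = B


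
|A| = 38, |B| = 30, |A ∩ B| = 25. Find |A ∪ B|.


|A ∪ B| = |A| + |B| - |A ∩ B|
= 38 + 30 - 25
= 43

|A ∪ B| = 43


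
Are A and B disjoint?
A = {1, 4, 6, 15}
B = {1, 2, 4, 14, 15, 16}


Disjoint means A ∩ B = ∅.
A ∩ B = {1, 4, 15}
A ∩ B ≠ ∅, so A and B are NOT disjoint.

No, A and B are not disjoint (A ∩ B = {1, 4, 15})


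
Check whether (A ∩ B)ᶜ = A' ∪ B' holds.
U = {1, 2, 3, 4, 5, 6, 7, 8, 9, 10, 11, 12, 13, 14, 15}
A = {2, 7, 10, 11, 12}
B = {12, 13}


LHS: A ∩ B = {12}
(A ∩ B)' = U \ (A ∩ B) = {1, 2, 3, 4, 5, 6, 7, 8, 9, 10, 11, 13, 14, 15}
A' = {1, 3, 4, 5, 6, 8, 9, 13, 14, 15}, B' = {1, 2, 3, 4, 5, 6, 7, 8, 9, 10, 11, 14, 15}
Claimed RHS: A' ∪ B' = {1, 2, 3, 4, 5, 6, 7, 8, 9, 10, 11, 13, 14, 15}
Identity is VALID: LHS = RHS = {1, 2, 3, 4, 5, 6, 7, 8, 9, 10, 11, 13, 14, 15} ✓

Identity is valid. (A ∩ B)' = A' ∪ B' = {1, 2, 3, 4, 5, 6, 7, 8, 9, 10, 11, 13, 14, 15}


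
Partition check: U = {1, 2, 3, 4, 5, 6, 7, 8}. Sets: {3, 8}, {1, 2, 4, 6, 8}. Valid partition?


A partition requires: (1) non-empty parts, (2) pairwise disjoint, (3) union = U
Parts: {3, 8}, {1, 2, 4, 6, 8}
Union of parts: {1, 2, 3, 4, 6, 8}
U = {1, 2, 3, 4, 5, 6, 7, 8}
All non-empty? True
Pairwise disjoint? False
Covers U? False

No, not a valid partition


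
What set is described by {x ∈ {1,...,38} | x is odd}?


Checking each candidate:
Condition: odd numbers in {1,...,38}
Result = {1, 3, 5, 7, 9, 11, 13, 15, 17, 19, 21, 23, 25, 27, 29, 31, 33, 35, 37}

{1, 3, 5, 7, 9, 11, 13, 15, 17, 19, 21, 23, 25, 27, 29, 31, 33, 35, 37}


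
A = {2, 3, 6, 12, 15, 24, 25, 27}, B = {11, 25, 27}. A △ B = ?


A △ B = (A \ B) ∪ (B \ A) = elements in exactly one of A or B
A \ B = {2, 3, 6, 12, 15, 24}
B \ A = {11}
A △ B = {2, 3, 6, 11, 12, 15, 24}

A △ B = {2, 3, 6, 11, 12, 15, 24}


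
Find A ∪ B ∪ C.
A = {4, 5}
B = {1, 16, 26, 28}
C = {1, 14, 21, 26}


A ∪ B = {1, 4, 5, 16, 26, 28}
(A ∪ B) ∪ C = {1, 4, 5, 14, 16, 21, 26, 28}

A ∪ B ∪ C = {1, 4, 5, 14, 16, 21, 26, 28}


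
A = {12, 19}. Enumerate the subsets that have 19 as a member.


A subset of A contains 19 iff the remaining 1 elements form any subset of A \ {19}.
Count: 2^(n-1) = 2^1 = 2
Subsets containing 19: {19}, {12, 19}

Subsets containing 19 (2 total): {19}, {12, 19}


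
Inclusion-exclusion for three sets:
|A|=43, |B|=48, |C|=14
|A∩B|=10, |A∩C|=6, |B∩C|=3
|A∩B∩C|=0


|A∪B∪C| = |A|+|B|+|C| - |A∩B|-|A∩C|-|B∩C| + |A∩B∩C|
= 43+48+14 - 10-6-3 + 0
= 105 - 19 + 0
= 86

|A ∪ B ∪ C| = 86


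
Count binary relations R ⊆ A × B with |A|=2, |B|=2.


A relation from A to B is any subset of A × B.
|A × B| = 2 × 2 = 4
# relations = 2^|A × B| = 2^4 = 16

Number of relations = 16


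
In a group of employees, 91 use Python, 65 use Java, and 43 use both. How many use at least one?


|A ∪ B| = |A| + |B| - |A ∩ B|
= 91 + 65 - 43
= 113

|A ∪ B| = 113


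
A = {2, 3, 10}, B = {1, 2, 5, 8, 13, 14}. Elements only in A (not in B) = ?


A = {2, 3, 10}
B = {1, 2, 5, 8, 13, 14}
Region: only in A (not in B)
Elements: {3, 10}

Elements only in A (not in B): {3, 10}


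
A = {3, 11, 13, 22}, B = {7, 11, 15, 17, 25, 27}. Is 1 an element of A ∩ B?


A = {3, 11, 13, 22}, B = {7, 11, 15, 17, 25, 27}
A ∩ B = elements in both A and B
A ∩ B = {11}
Checking if 1 ∈ A ∩ B
1 is not in A ∩ B → False

1 ∉ A ∩ B


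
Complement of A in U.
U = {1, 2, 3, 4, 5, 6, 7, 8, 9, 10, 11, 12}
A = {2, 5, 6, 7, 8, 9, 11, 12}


Aᶜ = U \ A = elements in U but not in A
U = {1, 2, 3, 4, 5, 6, 7, 8, 9, 10, 11, 12}
A = {2, 5, 6, 7, 8, 9, 11, 12}
Aᶜ = {1, 3, 4, 10}

Aᶜ = {1, 3, 4, 10}


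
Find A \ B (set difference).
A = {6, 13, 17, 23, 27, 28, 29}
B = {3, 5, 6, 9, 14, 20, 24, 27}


A \ B = elements in A but not in B
A = {6, 13, 17, 23, 27, 28, 29}
B = {3, 5, 6, 9, 14, 20, 24, 27}
Remove from A any elements in B
A \ B = {13, 17, 23, 28, 29}

A \ B = {13, 17, 23, 28, 29}


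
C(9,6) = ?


C(n,k) = n! / (k!(n-k)!)
C(9,6) = 9! / (6!3!)
= 84

C(9,6) = 84


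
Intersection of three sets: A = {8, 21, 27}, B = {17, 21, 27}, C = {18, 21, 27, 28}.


A ∩ B = {21, 27}
(A ∩ B) ∩ C = {21, 27}

A ∩ B ∩ C = {21, 27}


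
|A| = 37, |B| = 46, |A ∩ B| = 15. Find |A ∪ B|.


|A ∪ B| = |A| + |B| - |A ∩ B|
= 37 + 46 - 15
= 68

|A ∪ B| = 68


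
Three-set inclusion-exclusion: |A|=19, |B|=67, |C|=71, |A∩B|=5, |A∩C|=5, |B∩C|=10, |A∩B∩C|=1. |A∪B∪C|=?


|A∪B∪C| = |A|+|B|+|C| - |A∩B|-|A∩C|-|B∩C| + |A∩B∩C|
= 19+67+71 - 5-5-10 + 1
= 157 - 20 + 1
= 138

|A ∪ B ∪ C| = 138


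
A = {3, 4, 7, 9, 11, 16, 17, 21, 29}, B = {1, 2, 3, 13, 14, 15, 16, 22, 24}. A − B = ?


A \ B = elements in A but not in B
A = {3, 4, 7, 9, 11, 16, 17, 21, 29}
B = {1, 2, 3, 13, 14, 15, 16, 22, 24}
Remove from A any elements in B
A \ B = {4, 7, 9, 11, 17, 21, 29}

A \ B = {4, 7, 9, 11, 17, 21, 29}


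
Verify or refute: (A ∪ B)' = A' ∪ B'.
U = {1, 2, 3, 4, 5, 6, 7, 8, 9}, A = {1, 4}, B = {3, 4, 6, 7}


LHS: A ∪ B = {1, 3, 4, 6, 7}
(A ∪ B)' = U \ (A ∪ B) = {2, 5, 8, 9}
A' = {2, 3, 5, 6, 7, 8, 9}, B' = {1, 2, 5, 8, 9}
Claimed RHS: A' ∪ B' = {1, 2, 3, 5, 6, 7, 8, 9}
Identity is INVALID: LHS = {2, 5, 8, 9} but the RHS claimed here equals {1, 2, 3, 5, 6, 7, 8, 9}. The correct form is (A ∪ B)' = A' ∩ B'.

Identity is invalid: (A ∪ B)' = {2, 5, 8, 9} but A' ∪ B' = {1, 2, 3, 5, 6, 7, 8, 9}. The correct De Morgan law is (A ∪ B)' = A' ∩ B'.


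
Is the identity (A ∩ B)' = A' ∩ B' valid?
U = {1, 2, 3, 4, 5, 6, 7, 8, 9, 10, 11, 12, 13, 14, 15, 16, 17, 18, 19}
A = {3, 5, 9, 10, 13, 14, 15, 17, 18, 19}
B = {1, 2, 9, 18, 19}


LHS: A ∩ B = {9, 18, 19}
(A ∩ B)' = U \ (A ∩ B) = {1, 2, 3, 4, 5, 6, 7, 8, 10, 11, 12, 13, 14, 15, 16, 17}
A' = {1, 2, 4, 6, 7, 8, 11, 12, 16}, B' = {3, 4, 5, 6, 7, 8, 10, 11, 12, 13, 14, 15, 16, 17}
Claimed RHS: A' ∩ B' = {4, 6, 7, 8, 11, 12, 16}
Identity is INVALID: LHS = {1, 2, 3, 4, 5, 6, 7, 8, 10, 11, 12, 13, 14, 15, 16, 17} but the RHS claimed here equals {4, 6, 7, 8, 11, 12, 16}. The correct form is (A ∩ B)' = A' ∪ B'.

Identity is invalid: (A ∩ B)' = {1, 2, 3, 4, 5, 6, 7, 8, 10, 11, 12, 13, 14, 15, 16, 17} but A' ∩ B' = {4, 6, 7, 8, 11, 12, 16}. The correct De Morgan law is (A ∩ B)' = A' ∪ B'.


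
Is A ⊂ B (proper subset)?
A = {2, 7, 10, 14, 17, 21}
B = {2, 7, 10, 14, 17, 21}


A ⊂ B requires: A ⊆ B AND A ≠ B.
A ⊆ B? Yes
A = B? Yes
A = B, so A is not a PROPER subset.

No, A is not a proper subset of B


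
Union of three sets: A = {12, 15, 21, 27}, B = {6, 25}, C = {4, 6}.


A ∪ B = {6, 12, 15, 21, 25, 27}
(A ∪ B) ∪ C = {4, 6, 12, 15, 21, 25, 27}

A ∪ B ∪ C = {4, 6, 12, 15, 21, 25, 27}


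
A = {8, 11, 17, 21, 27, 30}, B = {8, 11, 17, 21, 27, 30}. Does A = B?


Two sets are equal iff they have exactly the same elements.
A = {8, 11, 17, 21, 27, 30}
B = {8, 11, 17, 21, 27, 30}
Same elements → A = B

Yes, A = B


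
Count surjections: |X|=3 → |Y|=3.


n = |X| = 3, k = |Y| = 3. Surjections via inclusion-exclusion:
S(n,k) = Σ(-1)^i × C(k,i) × (k-i)^n, i=0 to k
i=0: (-1)^0×C(3,0)×3^3 = 27
i=1: (-1)^1×C(3,1)×2^3 = -24
i=2: (-1)^2×C(3,2)×1^3 = 3
i=3: (-1)^3×C(3,3)×0^3 = 0
Total = 6

Number of surjections = 6


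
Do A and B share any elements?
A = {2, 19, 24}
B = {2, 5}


Disjoint means A ∩ B = ∅.
A ∩ B = {2}
A ∩ B ≠ ∅, so A and B are NOT disjoint.

Yes — A and B share the element(s) of A ∩ B = {2}, so they are not disjoint


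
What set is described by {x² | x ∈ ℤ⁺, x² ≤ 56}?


Checking each candidate:
Condition: positive perfect squares ≤ 56
Result = {1, 4, 9, 16, 25, 36, 49}

{1, 4, 9, 16, 25, 36, 49}


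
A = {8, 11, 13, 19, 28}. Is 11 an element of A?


A = {8, 11, 13, 19, 28}
Checking if 11 is in A
11 is in A → True

11 ∈ A


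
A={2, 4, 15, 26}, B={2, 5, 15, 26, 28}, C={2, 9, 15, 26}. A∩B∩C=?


A ∩ B = {2, 15, 26}
(A ∩ B) ∩ C = {2, 15, 26}

A ∩ B ∩ C = {2, 15, 26}


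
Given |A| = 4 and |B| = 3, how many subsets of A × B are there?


A relation from A to B is any subset of A × B.
|A × B| = 4 × 3 = 12
# relations = 2^|A × B| = 2^12 = 4096

Number of relations = 4096


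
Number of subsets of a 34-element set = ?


Number of subsets = 2^n
= 2^34
= 17179869184

|P(A)| = 17179869184


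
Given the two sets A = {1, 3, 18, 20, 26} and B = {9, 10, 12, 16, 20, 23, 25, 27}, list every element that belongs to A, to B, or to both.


A ∪ B = all elements in A or B (or both)
A = {1, 3, 18, 20, 26}
B = {9, 10, 12, 16, 20, 23, 25, 27}
A ∪ B = {1, 3, 9, 10, 12, 16, 18, 20, 23, 25, 26, 27}

A ∪ B = {1, 3, 9, 10, 12, 16, 18, 20, 23, 25, 26, 27}


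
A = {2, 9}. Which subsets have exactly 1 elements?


|A| = 2, so A has C(2,1) = 2 subsets of size 1.
Enumerate by choosing 1 elements from A at a time:
{2}, {9}

1-element subsets (2 total): {2}, {9}


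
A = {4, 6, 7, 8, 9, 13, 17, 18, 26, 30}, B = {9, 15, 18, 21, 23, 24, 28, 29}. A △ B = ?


A △ B = (A \ B) ∪ (B \ A) = elements in exactly one of A or B
A \ B = {4, 6, 7, 8, 13, 17, 26, 30}
B \ A = {15, 21, 23, 24, 28, 29}
A △ B = {4, 6, 7, 8, 13, 15, 17, 21, 23, 24, 26, 28, 29, 30}

A △ B = {4, 6, 7, 8, 13, 15, 17, 21, 23, 24, 26, 28, 29, 30}


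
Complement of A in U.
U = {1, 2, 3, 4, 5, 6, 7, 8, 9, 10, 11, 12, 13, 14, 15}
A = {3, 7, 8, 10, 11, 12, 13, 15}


Aᶜ = U \ A = elements in U but not in A
U = {1, 2, 3, 4, 5, 6, 7, 8, 9, 10, 11, 12, 13, 14, 15}
A = {3, 7, 8, 10, 11, 12, 13, 15}
Aᶜ = {1, 2, 4, 5, 6, 9, 14}

Aᶜ = {1, 2, 4, 5, 6, 9, 14}


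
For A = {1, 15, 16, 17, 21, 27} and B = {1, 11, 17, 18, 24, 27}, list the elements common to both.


A ∩ B = elements in both A and B
A = {1, 15, 16, 17, 21, 27}
B = {1, 11, 17, 18, 24, 27}
A ∩ B = {1, 17, 27}

A ∩ B = {1, 17, 27}


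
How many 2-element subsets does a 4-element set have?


C(n,k) = n! / (k!(n-k)!)
C(4,2) = 4! / (2!2!)
= 6

C(4,2) = 6


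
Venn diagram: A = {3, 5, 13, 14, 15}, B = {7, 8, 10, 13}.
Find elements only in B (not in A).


A = {3, 5, 13, 14, 15}
B = {7, 8, 10, 13}
Region: only in B (not in A)
Elements: {7, 8, 10}

Elements only in B (not in A): {7, 8, 10}


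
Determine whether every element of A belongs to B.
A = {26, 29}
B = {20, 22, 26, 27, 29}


A ⊆ B means every element of A is in B.
All elements of A are in B.
So A ⊆ B.

Yes, A ⊆ B


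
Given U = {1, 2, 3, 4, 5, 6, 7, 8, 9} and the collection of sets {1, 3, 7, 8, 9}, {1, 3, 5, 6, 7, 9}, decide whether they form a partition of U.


A partition requires: (1) non-empty parts, (2) pairwise disjoint, (3) union = U
Parts: {1, 3, 7, 8, 9}, {1, 3, 5, 6, 7, 9}
Union of parts: {1, 3, 5, 6, 7, 8, 9}
U = {1, 2, 3, 4, 5, 6, 7, 8, 9}
All non-empty? True
Pairwise disjoint? False
Covers U? False

No, not a valid partition


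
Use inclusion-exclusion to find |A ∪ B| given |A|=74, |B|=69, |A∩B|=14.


|A ∪ B| = |A| + |B| - |A ∩ B|
= 74 + 69 - 14
= 129

|A ∪ B| = 129


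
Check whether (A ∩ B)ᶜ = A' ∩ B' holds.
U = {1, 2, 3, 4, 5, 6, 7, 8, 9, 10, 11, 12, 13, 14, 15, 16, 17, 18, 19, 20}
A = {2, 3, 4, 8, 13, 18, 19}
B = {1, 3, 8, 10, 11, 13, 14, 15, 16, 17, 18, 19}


LHS: A ∩ B = {3, 8, 13, 18, 19}
(A ∩ B)' = U \ (A ∩ B) = {1, 2, 4, 5, 6, 7, 9, 10, 11, 12, 14, 15, 16, 17, 20}
A' = {1, 5, 6, 7, 9, 10, 11, 12, 14, 15, 16, 17, 20}, B' = {2, 4, 5, 6, 7, 9, 12, 20}
Claimed RHS: A' ∩ B' = {5, 6, 7, 9, 12, 20}
Identity is INVALID: LHS = {1, 2, 4, 5, 6, 7, 9, 10, 11, 12, 14, 15, 16, 17, 20} but the RHS claimed here equals {5, 6, 7, 9, 12, 20}. The correct form is (A ∩ B)' = A' ∪ B'.

Identity is invalid: (A ∩ B)' = {1, 2, 4, 5, 6, 7, 9, 10, 11, 12, 14, 15, 16, 17, 20} but A' ∩ B' = {5, 6, 7, 9, 12, 20}. The correct De Morgan law is (A ∩ B)' = A' ∪ B'.


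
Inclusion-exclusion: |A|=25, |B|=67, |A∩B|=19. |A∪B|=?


|A ∪ B| = |A| + |B| - |A ∩ B|
= 25 + 67 - 19
= 73

|A ∪ B| = 73


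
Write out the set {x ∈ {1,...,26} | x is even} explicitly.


Checking each candidate:
Condition: even numbers in {1,...,26}
Result = {2, 4, 6, 8, 10, 12, 14, 16, 18, 20, 22, 24, 26}

{2, 4, 6, 8, 10, 12, 14, 16, 18, 20, 22, 24, 26}


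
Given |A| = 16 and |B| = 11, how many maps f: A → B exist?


Each of |A| = 16 inputs maps to any of |B| = 11 outputs.
# functions = |B|^|A| = 11^16
= 45949729863572161

Number of functions = 45949729863572161


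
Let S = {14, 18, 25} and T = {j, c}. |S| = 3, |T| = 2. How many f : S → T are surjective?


n = |S| = 3, k = |T| = 2. Surjections via inclusion-exclusion:
S(n,k) = Σ(-1)^i × C(k,i) × (k-i)^n, i=0 to k
i=0: (-1)^0×C(2,0)×2^3 = 8
i=1: (-1)^1×C(2,1)×1^3 = -2
i=2: (-1)^2×C(2,2)×0^3 = 0
Total = 6

Number of surjections = 6
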